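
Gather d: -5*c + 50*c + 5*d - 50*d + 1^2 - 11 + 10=45*c - 45*d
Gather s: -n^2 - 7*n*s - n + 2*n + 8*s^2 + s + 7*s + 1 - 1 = -n^2 + n + 8*s^2 + s*(8 - 7*n)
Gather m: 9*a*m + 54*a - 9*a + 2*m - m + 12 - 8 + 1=45*a + m*(9*a + 1) + 5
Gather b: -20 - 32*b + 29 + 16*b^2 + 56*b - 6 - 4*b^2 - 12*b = 12*b^2 + 12*b + 3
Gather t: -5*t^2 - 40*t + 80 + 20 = -5*t^2 - 40*t + 100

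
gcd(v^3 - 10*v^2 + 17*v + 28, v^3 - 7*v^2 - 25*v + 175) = v - 7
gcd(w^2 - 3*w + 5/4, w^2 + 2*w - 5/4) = w - 1/2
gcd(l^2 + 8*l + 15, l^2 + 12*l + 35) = l + 5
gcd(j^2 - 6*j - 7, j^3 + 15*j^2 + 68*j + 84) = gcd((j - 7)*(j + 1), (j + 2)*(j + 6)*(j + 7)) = 1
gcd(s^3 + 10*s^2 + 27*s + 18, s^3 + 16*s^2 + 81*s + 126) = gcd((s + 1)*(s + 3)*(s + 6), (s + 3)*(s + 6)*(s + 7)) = s^2 + 9*s + 18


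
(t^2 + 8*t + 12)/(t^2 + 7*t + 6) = (t + 2)/(t + 1)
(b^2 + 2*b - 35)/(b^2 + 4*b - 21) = (b - 5)/(b - 3)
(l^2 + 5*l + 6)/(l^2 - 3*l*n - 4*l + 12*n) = (l^2 + 5*l + 6)/(l^2 - 3*l*n - 4*l + 12*n)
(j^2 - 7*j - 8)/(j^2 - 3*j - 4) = (j - 8)/(j - 4)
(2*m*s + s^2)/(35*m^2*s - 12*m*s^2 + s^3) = (2*m + s)/(35*m^2 - 12*m*s + s^2)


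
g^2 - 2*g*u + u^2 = (-g + u)^2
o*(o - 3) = o^2 - 3*o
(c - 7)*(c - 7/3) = c^2 - 28*c/3 + 49/3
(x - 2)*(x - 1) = x^2 - 3*x + 2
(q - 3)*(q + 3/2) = q^2 - 3*q/2 - 9/2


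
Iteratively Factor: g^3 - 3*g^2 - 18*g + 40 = (g - 5)*(g^2 + 2*g - 8) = (g - 5)*(g - 2)*(g + 4)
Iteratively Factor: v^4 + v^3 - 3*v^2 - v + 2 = (v - 1)*(v^3 + 2*v^2 - v - 2) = (v - 1)^2*(v^2 + 3*v + 2) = (v - 1)^2*(v + 2)*(v + 1)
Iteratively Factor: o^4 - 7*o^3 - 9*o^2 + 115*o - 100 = (o - 5)*(o^3 - 2*o^2 - 19*o + 20) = (o - 5)*(o - 1)*(o^2 - o - 20) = (o - 5)*(o - 1)*(o + 4)*(o - 5)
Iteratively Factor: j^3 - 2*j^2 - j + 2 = (j - 1)*(j^2 - j - 2) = (j - 1)*(j + 1)*(j - 2)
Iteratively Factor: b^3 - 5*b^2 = (b)*(b^2 - 5*b) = b*(b - 5)*(b)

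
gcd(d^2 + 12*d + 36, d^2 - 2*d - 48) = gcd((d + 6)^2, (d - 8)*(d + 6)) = d + 6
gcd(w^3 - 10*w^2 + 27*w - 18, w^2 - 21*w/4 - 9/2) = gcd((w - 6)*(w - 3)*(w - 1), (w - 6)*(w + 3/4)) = w - 6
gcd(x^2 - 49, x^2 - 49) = x^2 - 49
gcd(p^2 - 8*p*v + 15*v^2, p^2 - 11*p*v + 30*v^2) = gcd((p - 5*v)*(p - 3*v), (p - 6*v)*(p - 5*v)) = p - 5*v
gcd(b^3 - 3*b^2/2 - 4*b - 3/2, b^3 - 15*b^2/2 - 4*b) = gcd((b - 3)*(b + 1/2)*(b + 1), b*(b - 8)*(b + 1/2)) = b + 1/2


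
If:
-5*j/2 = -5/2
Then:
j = 1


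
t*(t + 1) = t^2 + t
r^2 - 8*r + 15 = (r - 5)*(r - 3)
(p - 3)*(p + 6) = p^2 + 3*p - 18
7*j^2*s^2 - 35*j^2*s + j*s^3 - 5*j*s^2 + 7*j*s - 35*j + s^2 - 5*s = (7*j + s)*(s - 5)*(j*s + 1)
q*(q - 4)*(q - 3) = q^3 - 7*q^2 + 12*q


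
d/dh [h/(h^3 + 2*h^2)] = 2*(-h - 1)/(h^2*(h + 2)^2)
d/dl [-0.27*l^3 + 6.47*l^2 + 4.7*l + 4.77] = -0.81*l^2 + 12.94*l + 4.7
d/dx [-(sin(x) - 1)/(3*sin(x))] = -cos(x)/(3*sin(x)^2)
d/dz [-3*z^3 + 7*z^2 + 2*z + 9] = -9*z^2 + 14*z + 2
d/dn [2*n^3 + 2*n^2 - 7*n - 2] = 6*n^2 + 4*n - 7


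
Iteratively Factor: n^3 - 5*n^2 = (n - 5)*(n^2) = n*(n - 5)*(n)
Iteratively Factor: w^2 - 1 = (w - 1)*(w + 1)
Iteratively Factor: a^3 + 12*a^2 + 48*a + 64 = (a + 4)*(a^2 + 8*a + 16) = (a + 4)^2*(a + 4)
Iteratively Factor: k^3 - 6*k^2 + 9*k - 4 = (k - 1)*(k^2 - 5*k + 4) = (k - 4)*(k - 1)*(k - 1)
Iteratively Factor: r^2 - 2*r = (r - 2)*(r)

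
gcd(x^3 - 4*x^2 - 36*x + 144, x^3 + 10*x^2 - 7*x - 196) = x - 4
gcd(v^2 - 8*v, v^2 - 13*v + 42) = 1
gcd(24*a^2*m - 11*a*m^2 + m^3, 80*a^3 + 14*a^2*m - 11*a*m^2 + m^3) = 8*a - m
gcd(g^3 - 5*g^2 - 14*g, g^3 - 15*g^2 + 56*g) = g^2 - 7*g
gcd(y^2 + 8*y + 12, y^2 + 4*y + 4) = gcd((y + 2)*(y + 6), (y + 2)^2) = y + 2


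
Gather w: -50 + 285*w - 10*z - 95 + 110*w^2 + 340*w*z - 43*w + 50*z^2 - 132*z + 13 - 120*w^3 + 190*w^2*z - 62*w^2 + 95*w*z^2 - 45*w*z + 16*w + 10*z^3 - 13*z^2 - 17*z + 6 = -120*w^3 + w^2*(190*z + 48) + w*(95*z^2 + 295*z + 258) + 10*z^3 + 37*z^2 - 159*z - 126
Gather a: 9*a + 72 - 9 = 9*a + 63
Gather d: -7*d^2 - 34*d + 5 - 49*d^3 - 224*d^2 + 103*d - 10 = -49*d^3 - 231*d^2 + 69*d - 5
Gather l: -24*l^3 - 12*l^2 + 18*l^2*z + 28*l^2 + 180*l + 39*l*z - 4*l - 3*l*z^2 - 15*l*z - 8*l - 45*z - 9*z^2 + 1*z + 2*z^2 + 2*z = -24*l^3 + l^2*(18*z + 16) + l*(-3*z^2 + 24*z + 168) - 7*z^2 - 42*z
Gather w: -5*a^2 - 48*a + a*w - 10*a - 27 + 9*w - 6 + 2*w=-5*a^2 - 58*a + w*(a + 11) - 33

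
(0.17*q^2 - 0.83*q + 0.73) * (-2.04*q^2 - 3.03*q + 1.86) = -0.3468*q^4 + 1.1781*q^3 + 1.3419*q^2 - 3.7557*q + 1.3578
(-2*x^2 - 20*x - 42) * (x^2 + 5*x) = -2*x^4 - 30*x^3 - 142*x^2 - 210*x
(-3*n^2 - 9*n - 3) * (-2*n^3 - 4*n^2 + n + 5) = 6*n^5 + 30*n^4 + 39*n^3 - 12*n^2 - 48*n - 15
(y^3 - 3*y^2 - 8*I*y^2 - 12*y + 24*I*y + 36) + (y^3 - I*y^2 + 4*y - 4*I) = 2*y^3 - 3*y^2 - 9*I*y^2 - 8*y + 24*I*y + 36 - 4*I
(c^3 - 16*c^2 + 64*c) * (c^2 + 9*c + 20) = c^5 - 7*c^4 - 60*c^3 + 256*c^2 + 1280*c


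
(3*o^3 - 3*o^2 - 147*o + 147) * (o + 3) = 3*o^4 + 6*o^3 - 156*o^2 - 294*o + 441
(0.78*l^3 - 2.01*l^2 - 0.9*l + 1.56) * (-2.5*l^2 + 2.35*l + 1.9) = -1.95*l^5 + 6.858*l^4 - 0.991499999999999*l^3 - 9.834*l^2 + 1.956*l + 2.964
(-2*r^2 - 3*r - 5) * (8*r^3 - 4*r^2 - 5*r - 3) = -16*r^5 - 16*r^4 - 18*r^3 + 41*r^2 + 34*r + 15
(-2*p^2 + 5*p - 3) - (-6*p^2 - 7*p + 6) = 4*p^2 + 12*p - 9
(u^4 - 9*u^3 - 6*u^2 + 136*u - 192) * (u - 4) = u^5 - 13*u^4 + 30*u^3 + 160*u^2 - 736*u + 768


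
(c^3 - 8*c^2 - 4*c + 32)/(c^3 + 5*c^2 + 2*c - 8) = (c^2 - 10*c + 16)/(c^2 + 3*c - 4)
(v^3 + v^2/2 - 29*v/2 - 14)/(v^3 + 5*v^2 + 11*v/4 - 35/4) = 2*(v^2 - 3*v - 4)/(2*v^2 + 3*v - 5)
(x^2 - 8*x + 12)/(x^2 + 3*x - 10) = (x - 6)/(x + 5)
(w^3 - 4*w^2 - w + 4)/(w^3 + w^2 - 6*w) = (w^3 - 4*w^2 - w + 4)/(w*(w^2 + w - 6))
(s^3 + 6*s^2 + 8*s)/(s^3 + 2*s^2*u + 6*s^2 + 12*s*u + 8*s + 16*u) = s/(s + 2*u)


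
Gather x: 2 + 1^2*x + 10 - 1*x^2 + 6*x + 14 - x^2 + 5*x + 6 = -2*x^2 + 12*x + 32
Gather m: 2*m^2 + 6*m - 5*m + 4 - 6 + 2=2*m^2 + m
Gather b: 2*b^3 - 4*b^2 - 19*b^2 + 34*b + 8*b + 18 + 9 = 2*b^3 - 23*b^2 + 42*b + 27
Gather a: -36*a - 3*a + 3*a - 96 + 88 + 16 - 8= -36*a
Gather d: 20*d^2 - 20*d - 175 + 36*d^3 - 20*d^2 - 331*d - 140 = 36*d^3 - 351*d - 315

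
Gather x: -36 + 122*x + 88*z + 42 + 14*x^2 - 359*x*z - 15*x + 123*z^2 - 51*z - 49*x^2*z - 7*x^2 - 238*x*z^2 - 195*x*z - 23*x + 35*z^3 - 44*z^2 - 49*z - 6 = x^2*(7 - 49*z) + x*(-238*z^2 - 554*z + 84) + 35*z^3 + 79*z^2 - 12*z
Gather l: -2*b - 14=-2*b - 14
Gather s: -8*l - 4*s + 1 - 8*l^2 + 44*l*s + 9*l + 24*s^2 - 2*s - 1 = -8*l^2 + l + 24*s^2 + s*(44*l - 6)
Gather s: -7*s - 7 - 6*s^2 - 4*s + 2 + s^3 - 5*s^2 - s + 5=s^3 - 11*s^2 - 12*s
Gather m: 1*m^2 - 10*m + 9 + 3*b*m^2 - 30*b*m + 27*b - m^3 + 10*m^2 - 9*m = 27*b - m^3 + m^2*(3*b + 11) + m*(-30*b - 19) + 9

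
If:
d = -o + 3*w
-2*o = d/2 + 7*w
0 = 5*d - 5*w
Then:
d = 0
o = 0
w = 0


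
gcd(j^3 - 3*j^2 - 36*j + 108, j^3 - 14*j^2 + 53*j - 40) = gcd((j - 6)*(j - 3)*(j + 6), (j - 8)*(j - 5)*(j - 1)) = 1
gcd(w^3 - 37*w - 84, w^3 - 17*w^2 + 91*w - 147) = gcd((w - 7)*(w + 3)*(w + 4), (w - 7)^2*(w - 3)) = w - 7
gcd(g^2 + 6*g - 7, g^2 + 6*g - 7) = g^2 + 6*g - 7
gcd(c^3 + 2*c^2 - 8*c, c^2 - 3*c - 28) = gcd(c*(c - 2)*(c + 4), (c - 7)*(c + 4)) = c + 4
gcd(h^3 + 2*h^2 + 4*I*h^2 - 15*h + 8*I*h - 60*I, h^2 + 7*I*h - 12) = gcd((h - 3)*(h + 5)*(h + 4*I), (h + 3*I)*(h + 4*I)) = h + 4*I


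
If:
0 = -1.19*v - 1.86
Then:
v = -1.56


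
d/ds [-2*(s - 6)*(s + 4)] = 4 - 4*s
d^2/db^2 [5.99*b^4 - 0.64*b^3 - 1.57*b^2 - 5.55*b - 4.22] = 71.88*b^2 - 3.84*b - 3.14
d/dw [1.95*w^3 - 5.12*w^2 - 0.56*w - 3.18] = 5.85*w^2 - 10.24*w - 0.56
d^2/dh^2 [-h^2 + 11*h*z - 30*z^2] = -2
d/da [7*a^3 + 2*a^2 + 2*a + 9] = 21*a^2 + 4*a + 2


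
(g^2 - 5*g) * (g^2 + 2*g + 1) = g^4 - 3*g^3 - 9*g^2 - 5*g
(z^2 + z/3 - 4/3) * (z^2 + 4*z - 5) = z^4 + 13*z^3/3 - 5*z^2 - 7*z + 20/3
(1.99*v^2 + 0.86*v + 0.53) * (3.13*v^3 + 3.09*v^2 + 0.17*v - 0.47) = 6.2287*v^5 + 8.8409*v^4 + 4.6546*v^3 + 0.8486*v^2 - 0.3141*v - 0.2491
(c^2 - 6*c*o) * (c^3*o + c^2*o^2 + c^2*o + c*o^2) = c^5*o - 5*c^4*o^2 + c^4*o - 6*c^3*o^3 - 5*c^3*o^2 - 6*c^2*o^3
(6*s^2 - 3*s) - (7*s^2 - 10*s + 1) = -s^2 + 7*s - 1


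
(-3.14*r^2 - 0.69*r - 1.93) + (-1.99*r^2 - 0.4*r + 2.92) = -5.13*r^2 - 1.09*r + 0.99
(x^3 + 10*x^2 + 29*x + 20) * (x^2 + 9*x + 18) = x^5 + 19*x^4 + 137*x^3 + 461*x^2 + 702*x + 360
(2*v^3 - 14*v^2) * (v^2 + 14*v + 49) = 2*v^5 + 14*v^4 - 98*v^3 - 686*v^2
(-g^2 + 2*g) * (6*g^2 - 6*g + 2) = -6*g^4 + 18*g^3 - 14*g^2 + 4*g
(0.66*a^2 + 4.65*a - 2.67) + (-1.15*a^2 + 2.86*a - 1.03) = -0.49*a^2 + 7.51*a - 3.7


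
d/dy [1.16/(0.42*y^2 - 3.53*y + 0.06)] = (4.0948 - 0.9744*y)/(0.42*y^2 - 3.53*y + 0.06)^2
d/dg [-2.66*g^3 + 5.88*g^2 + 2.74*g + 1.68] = -7.98*g^2 + 11.76*g + 2.74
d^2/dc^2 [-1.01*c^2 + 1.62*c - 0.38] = -2.02000000000000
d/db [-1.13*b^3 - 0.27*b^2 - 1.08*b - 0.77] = -3.39*b^2 - 0.54*b - 1.08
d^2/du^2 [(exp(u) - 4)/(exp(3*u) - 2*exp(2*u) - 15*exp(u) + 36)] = (4*exp(4*u) - 18*exp(3*u) + 8*exp(2*u) - 232*exp(u) - 96)*exp(u)/(exp(7*u) - 42*exp(5*u) + 28*exp(4*u) + 609*exp(3*u) - 756*exp(2*u) - 3024*exp(u) + 5184)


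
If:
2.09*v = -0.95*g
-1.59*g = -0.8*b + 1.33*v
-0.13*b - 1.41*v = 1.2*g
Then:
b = 0.00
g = 0.00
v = 0.00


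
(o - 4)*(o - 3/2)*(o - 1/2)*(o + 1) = o^4 - 5*o^3 + 11*o^2/4 + 23*o/4 - 3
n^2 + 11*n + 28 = (n + 4)*(n + 7)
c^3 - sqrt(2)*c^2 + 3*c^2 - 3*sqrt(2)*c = c*(c + 3)*(c - sqrt(2))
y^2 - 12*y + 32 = (y - 8)*(y - 4)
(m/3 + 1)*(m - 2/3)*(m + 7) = m^3/3 + 28*m^2/9 + 43*m/9 - 14/3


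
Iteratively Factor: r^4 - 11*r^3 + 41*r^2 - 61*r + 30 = (r - 5)*(r^3 - 6*r^2 + 11*r - 6) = (r - 5)*(r - 1)*(r^2 - 5*r + 6) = (r - 5)*(r - 3)*(r - 1)*(r - 2)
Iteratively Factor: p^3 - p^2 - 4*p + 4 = (p + 2)*(p^2 - 3*p + 2) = (p - 1)*(p + 2)*(p - 2)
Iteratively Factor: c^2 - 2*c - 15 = (c + 3)*(c - 5)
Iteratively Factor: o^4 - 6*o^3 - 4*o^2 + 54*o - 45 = (o - 5)*(o^3 - o^2 - 9*o + 9) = (o - 5)*(o - 3)*(o^2 + 2*o - 3) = (o - 5)*(o - 3)*(o - 1)*(o + 3)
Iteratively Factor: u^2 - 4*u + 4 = (u - 2)*(u - 2)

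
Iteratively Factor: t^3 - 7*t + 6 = (t - 1)*(t^2 + t - 6) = (t - 2)*(t - 1)*(t + 3)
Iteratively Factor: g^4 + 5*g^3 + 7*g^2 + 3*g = (g + 3)*(g^3 + 2*g^2 + g) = (g + 1)*(g + 3)*(g^2 + g) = (g + 1)^2*(g + 3)*(g)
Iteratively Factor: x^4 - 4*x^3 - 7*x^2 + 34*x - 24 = (x + 3)*(x^3 - 7*x^2 + 14*x - 8) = (x - 2)*(x + 3)*(x^2 - 5*x + 4) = (x - 4)*(x - 2)*(x + 3)*(x - 1)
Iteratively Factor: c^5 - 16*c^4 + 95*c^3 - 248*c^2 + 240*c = (c - 4)*(c^4 - 12*c^3 + 47*c^2 - 60*c) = (c - 4)^2*(c^3 - 8*c^2 + 15*c) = c*(c - 4)^2*(c^2 - 8*c + 15) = c*(c - 5)*(c - 4)^2*(c - 3)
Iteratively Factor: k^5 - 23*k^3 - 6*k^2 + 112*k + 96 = (k + 1)*(k^4 - k^3 - 22*k^2 + 16*k + 96) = (k + 1)*(k + 4)*(k^3 - 5*k^2 - 2*k + 24) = (k - 3)*(k + 1)*(k + 4)*(k^2 - 2*k - 8) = (k - 3)*(k + 1)*(k + 2)*(k + 4)*(k - 4)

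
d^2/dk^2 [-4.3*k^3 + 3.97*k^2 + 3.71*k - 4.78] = 7.94 - 25.8*k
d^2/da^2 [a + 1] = 0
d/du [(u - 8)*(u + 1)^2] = 3*(u - 5)*(u + 1)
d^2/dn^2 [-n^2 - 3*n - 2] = -2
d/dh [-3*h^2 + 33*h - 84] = 33 - 6*h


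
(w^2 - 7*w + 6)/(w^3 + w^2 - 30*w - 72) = (w - 1)/(w^2 + 7*w + 12)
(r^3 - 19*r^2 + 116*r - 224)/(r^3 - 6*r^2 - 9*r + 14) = (r^2 - 12*r + 32)/(r^2 + r - 2)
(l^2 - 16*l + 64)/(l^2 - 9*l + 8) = (l - 8)/(l - 1)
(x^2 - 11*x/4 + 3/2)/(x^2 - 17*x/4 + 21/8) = 2*(x - 2)/(2*x - 7)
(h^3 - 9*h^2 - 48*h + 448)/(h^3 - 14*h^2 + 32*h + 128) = (h + 7)/(h + 2)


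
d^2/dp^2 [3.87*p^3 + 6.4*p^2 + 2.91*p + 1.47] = 23.22*p + 12.8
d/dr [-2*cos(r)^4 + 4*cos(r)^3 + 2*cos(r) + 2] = 2*(4*cos(r)^3 - 6*cos(r)^2 - 1)*sin(r)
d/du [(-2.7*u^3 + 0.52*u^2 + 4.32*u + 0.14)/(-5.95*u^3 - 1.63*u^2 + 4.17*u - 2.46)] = (7.495*u^4 + 28.89*u^3 + 31.635*u^2 - 2.102*u - 11.211)/(35.4025*u^6 + 19.397*u^5 - 46.9661*u^4 + 15.6798*u^3 + 25.4085*u^2 - 20.5164*u + 6.0516)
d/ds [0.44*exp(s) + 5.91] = 0.44*exp(s)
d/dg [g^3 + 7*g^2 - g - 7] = 3*g^2 + 14*g - 1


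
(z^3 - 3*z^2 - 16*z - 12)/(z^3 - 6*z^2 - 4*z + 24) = (z + 1)/(z - 2)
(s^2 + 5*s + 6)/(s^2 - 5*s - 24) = (s + 2)/(s - 8)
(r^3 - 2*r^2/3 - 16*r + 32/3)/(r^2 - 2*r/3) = r - 16/r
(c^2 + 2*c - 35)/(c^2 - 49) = (c - 5)/(c - 7)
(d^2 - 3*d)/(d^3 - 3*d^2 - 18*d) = (3 - d)/(-d^2 + 3*d + 18)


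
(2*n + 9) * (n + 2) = 2*n^2 + 13*n + 18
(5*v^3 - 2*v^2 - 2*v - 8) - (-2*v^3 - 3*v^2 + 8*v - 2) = 7*v^3 + v^2 - 10*v - 6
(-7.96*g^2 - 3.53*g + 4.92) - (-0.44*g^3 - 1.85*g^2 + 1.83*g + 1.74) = 0.44*g^3 - 6.11*g^2 - 5.36*g + 3.18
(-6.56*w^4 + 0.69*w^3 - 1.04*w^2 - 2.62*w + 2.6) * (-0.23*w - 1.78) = 1.5088*w^5 + 11.5181*w^4 - 0.989*w^3 + 2.4538*w^2 + 4.0656*w - 4.628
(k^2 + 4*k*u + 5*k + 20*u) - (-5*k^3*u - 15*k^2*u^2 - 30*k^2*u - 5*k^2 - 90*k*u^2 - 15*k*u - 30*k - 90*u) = 5*k^3*u + 15*k^2*u^2 + 30*k^2*u + 6*k^2 + 90*k*u^2 + 19*k*u + 35*k + 110*u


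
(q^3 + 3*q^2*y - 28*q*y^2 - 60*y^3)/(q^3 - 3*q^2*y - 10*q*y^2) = (q + 6*y)/q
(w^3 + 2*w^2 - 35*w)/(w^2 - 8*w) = (w^2 + 2*w - 35)/(w - 8)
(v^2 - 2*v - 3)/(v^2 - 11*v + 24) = (v + 1)/(v - 8)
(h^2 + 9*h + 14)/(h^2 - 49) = (h + 2)/(h - 7)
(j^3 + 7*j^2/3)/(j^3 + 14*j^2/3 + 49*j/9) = 3*j/(3*j + 7)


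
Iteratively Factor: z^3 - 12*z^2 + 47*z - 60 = (z - 4)*(z^2 - 8*z + 15) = (z - 5)*(z - 4)*(z - 3)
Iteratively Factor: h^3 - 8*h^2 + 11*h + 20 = (h - 5)*(h^2 - 3*h - 4) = (h - 5)*(h - 4)*(h + 1)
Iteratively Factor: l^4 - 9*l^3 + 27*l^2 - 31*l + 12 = (l - 1)*(l^3 - 8*l^2 + 19*l - 12) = (l - 1)^2*(l^2 - 7*l + 12) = (l - 3)*(l - 1)^2*(l - 4)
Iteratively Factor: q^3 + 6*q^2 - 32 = (q - 2)*(q^2 + 8*q + 16) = (q - 2)*(q + 4)*(q + 4)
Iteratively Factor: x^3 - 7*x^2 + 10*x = (x)*(x^2 - 7*x + 10) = x*(x - 5)*(x - 2)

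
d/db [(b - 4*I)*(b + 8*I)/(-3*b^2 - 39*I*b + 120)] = -3*I/(b^2 + 10*I*b - 25)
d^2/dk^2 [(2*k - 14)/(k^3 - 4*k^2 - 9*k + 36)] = 4*((k - 7)*(-3*k^2 + 8*k + 9)^2 + (-3*k^2 + 8*k - (k - 7)*(3*k - 4) + 9)*(k^3 - 4*k^2 - 9*k + 36))/(k^3 - 4*k^2 - 9*k + 36)^3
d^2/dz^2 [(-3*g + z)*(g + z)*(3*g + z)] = 2*g + 6*z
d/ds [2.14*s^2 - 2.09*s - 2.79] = 4.28*s - 2.09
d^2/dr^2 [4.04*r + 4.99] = 0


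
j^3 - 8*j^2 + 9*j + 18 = (j - 6)*(j - 3)*(j + 1)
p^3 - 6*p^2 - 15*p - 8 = (p - 8)*(p + 1)^2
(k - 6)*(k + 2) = k^2 - 4*k - 12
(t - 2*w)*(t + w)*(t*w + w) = t^3*w - t^2*w^2 + t^2*w - 2*t*w^3 - t*w^2 - 2*w^3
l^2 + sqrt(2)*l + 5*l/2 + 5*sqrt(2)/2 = (l + 5/2)*(l + sqrt(2))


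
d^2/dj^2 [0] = 0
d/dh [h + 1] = 1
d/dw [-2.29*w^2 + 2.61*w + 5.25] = 2.61 - 4.58*w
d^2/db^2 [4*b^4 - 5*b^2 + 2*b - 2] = 48*b^2 - 10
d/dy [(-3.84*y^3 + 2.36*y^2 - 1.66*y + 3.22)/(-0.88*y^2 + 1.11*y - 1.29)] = (3.3792*y^4 - 8.5248*y^3 + 16.0196*y^2 - 0.4216*y - 1.4328)/(0.7744*y^4 - 1.9536*y^3 + 3.5025*y^2 - 2.8638*y + 1.6641)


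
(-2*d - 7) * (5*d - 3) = -10*d^2 - 29*d + 21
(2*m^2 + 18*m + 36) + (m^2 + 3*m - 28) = 3*m^2 + 21*m + 8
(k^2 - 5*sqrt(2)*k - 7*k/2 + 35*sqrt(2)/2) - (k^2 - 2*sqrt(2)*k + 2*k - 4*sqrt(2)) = -11*k/2 - 3*sqrt(2)*k + 43*sqrt(2)/2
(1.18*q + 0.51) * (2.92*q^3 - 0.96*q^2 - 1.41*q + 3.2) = 3.4456*q^4 + 0.3564*q^3 - 2.1534*q^2 + 3.0569*q + 1.632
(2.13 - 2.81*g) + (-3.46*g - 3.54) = -6.27*g - 1.41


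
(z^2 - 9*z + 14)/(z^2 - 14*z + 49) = (z - 2)/(z - 7)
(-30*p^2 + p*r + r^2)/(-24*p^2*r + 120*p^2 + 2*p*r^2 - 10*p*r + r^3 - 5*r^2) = (5*p - r)/(4*p*r - 20*p - r^2 + 5*r)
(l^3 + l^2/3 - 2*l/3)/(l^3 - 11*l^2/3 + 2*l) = (l + 1)/(l - 3)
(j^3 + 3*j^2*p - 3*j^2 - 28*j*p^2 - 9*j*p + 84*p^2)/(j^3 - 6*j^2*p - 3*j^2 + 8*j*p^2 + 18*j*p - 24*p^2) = (-j - 7*p)/(-j + 2*p)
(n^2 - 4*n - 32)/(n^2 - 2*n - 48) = (n + 4)/(n + 6)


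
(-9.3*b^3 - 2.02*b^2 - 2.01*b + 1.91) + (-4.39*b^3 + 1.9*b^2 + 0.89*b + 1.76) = -13.69*b^3 - 0.12*b^2 - 1.12*b + 3.67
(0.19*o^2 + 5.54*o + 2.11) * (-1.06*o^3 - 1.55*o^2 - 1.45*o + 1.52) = -0.2014*o^5 - 6.1669*o^4 - 11.0991*o^3 - 11.0147*o^2 + 5.3613*o + 3.2072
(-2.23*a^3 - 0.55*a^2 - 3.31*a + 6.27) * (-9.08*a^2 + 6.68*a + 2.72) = 20.2484*a^5 - 9.9024*a^4 + 20.3152*a^3 - 80.5384*a^2 + 32.8804*a + 17.0544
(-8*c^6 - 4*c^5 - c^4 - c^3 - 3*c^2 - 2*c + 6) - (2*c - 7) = -8*c^6 - 4*c^5 - c^4 - c^3 - 3*c^2 - 4*c + 13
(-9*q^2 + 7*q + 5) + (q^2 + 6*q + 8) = -8*q^2 + 13*q + 13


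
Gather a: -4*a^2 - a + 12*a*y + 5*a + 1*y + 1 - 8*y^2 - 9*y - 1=-4*a^2 + a*(12*y + 4) - 8*y^2 - 8*y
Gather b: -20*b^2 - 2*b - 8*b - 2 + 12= -20*b^2 - 10*b + 10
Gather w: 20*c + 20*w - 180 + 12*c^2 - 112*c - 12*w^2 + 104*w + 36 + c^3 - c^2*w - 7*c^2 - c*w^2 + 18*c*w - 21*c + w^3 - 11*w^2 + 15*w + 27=c^3 + 5*c^2 - 113*c + w^3 + w^2*(-c - 23) + w*(-c^2 + 18*c + 139) - 117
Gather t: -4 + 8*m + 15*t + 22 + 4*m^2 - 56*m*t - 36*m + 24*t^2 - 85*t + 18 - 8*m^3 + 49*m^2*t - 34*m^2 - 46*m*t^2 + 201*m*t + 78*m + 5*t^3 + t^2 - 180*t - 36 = -8*m^3 - 30*m^2 + 50*m + 5*t^3 + t^2*(25 - 46*m) + t*(49*m^2 + 145*m - 250)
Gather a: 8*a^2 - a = 8*a^2 - a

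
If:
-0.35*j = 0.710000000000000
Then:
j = -2.03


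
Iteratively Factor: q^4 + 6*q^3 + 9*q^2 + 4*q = (q + 4)*(q^3 + 2*q^2 + q) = (q + 1)*(q + 4)*(q^2 + q) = q*(q + 1)*(q + 4)*(q + 1)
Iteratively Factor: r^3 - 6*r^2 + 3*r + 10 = (r - 2)*(r^2 - 4*r - 5) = (r - 2)*(r + 1)*(r - 5)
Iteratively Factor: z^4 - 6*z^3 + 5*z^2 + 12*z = (z + 1)*(z^3 - 7*z^2 + 12*z) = (z - 4)*(z + 1)*(z^2 - 3*z) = z*(z - 4)*(z + 1)*(z - 3)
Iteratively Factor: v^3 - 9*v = (v - 3)*(v^2 + 3*v) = v*(v - 3)*(v + 3)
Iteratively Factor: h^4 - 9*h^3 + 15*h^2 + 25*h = (h - 5)*(h^3 - 4*h^2 - 5*h) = (h - 5)*(h + 1)*(h^2 - 5*h) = (h - 5)^2*(h + 1)*(h)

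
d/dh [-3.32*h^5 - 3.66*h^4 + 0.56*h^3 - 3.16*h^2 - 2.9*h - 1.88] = -16.6*h^4 - 14.64*h^3 + 1.68*h^2 - 6.32*h - 2.9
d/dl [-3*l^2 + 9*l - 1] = 9 - 6*l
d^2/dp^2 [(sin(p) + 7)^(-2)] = 2*(7*sin(p) + cos(2*p) + 2)/(sin(p) + 7)^4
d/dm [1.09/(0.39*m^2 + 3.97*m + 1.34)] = (-0.8502*m - 4.3273)/(0.39*m^2 + 3.97*m + 1.34)^2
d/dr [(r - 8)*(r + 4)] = 2*r - 4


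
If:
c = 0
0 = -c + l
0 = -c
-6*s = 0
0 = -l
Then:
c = 0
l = 0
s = 0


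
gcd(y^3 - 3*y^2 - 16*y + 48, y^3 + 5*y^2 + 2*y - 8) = y + 4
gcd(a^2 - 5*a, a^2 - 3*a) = a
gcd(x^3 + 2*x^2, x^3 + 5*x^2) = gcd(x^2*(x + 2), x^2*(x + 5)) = x^2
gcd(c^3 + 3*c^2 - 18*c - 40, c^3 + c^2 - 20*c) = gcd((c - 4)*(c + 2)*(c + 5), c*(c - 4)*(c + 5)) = c^2 + c - 20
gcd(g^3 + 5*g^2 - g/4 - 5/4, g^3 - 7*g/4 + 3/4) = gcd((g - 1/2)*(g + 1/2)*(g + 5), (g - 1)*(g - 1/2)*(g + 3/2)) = g - 1/2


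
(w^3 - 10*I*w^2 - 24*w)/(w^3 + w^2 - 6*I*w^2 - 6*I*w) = (w - 4*I)/(w + 1)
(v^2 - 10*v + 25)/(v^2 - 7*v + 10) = (v - 5)/(v - 2)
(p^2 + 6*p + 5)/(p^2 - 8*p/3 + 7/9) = 9*(p^2 + 6*p + 5)/(9*p^2 - 24*p + 7)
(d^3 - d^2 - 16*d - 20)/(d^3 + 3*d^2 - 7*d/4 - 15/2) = 4*(d^2 - 3*d - 10)/(4*d^2 + 4*d - 15)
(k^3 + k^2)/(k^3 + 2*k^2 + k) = k/(k + 1)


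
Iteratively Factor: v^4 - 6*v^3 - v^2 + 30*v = (v + 2)*(v^3 - 8*v^2 + 15*v) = (v - 5)*(v + 2)*(v^2 - 3*v) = v*(v - 5)*(v + 2)*(v - 3)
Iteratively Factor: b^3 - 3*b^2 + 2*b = (b - 1)*(b^2 - 2*b) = b*(b - 1)*(b - 2)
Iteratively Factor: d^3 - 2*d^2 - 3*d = (d - 3)*(d^2 + d) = (d - 3)*(d + 1)*(d)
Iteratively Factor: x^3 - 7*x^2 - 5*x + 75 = (x - 5)*(x^2 - 2*x - 15) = (x - 5)*(x + 3)*(x - 5)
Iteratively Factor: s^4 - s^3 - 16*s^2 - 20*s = (s - 5)*(s^3 + 4*s^2 + 4*s) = (s - 5)*(s + 2)*(s^2 + 2*s) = s*(s - 5)*(s + 2)*(s + 2)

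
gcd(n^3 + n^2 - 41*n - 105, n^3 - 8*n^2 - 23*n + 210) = n^2 - 2*n - 35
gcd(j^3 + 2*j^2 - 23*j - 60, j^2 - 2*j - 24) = j + 4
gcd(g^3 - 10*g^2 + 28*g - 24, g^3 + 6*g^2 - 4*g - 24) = g - 2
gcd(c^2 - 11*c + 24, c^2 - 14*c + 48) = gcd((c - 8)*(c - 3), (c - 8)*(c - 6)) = c - 8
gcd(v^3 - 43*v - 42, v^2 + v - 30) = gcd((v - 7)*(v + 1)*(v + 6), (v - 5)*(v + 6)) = v + 6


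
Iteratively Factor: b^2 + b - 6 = (b - 2)*(b + 3)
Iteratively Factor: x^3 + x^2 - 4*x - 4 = (x + 2)*(x^2 - x - 2) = (x + 1)*(x + 2)*(x - 2)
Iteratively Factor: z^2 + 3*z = (z + 3)*(z)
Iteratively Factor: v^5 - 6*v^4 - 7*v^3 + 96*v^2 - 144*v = (v - 4)*(v^4 - 2*v^3 - 15*v^2 + 36*v) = (v - 4)*(v + 4)*(v^3 - 6*v^2 + 9*v) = (v - 4)*(v - 3)*(v + 4)*(v^2 - 3*v) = v*(v - 4)*(v - 3)*(v + 4)*(v - 3)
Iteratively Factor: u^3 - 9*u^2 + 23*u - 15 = (u - 1)*(u^2 - 8*u + 15) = (u - 5)*(u - 1)*(u - 3)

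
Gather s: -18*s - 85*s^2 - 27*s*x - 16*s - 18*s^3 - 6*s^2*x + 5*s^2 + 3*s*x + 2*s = -18*s^3 + s^2*(-6*x - 80) + s*(-24*x - 32)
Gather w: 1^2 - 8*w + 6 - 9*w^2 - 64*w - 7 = -9*w^2 - 72*w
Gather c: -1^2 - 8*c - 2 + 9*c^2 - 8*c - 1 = 9*c^2 - 16*c - 4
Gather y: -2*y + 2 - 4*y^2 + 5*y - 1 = -4*y^2 + 3*y + 1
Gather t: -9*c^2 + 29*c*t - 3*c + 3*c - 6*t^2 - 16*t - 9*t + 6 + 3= -9*c^2 - 6*t^2 + t*(29*c - 25) + 9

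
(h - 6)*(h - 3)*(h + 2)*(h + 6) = h^4 - h^3 - 42*h^2 + 36*h + 216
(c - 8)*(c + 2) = c^2 - 6*c - 16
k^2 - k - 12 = (k - 4)*(k + 3)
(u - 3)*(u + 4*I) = u^2 - 3*u + 4*I*u - 12*I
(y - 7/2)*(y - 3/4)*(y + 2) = y^3 - 9*y^2/4 - 47*y/8 + 21/4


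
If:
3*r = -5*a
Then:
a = -3*r/5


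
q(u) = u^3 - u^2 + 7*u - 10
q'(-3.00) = 40.00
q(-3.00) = -67.00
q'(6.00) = 103.00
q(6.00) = 212.00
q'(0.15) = 6.77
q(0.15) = -8.97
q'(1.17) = 8.77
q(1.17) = -1.58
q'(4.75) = 65.19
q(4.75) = 107.86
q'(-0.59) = 9.22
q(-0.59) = -14.68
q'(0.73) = 7.14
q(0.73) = -5.03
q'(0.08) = 6.86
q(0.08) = -9.45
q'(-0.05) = 7.11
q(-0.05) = -10.35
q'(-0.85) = 10.87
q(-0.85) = -17.29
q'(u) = 3*u^2 - 2*u + 7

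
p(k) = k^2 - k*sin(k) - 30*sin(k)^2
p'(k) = -k*cos(k) + 2*k - 60*sin(k)*cos(k) - sin(k)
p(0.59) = -9.27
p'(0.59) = -27.60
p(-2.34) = -11.69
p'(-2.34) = -35.57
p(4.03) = 1.30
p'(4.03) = -17.99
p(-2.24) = -15.19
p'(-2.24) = -34.28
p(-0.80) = -15.37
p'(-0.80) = 29.66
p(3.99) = 2.03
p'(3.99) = -18.39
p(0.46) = -5.91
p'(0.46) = -23.80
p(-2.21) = -16.21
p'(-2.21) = -33.66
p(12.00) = 141.80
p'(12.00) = 41.58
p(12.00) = 141.80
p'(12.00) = 41.58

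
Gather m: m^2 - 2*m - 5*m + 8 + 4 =m^2 - 7*m + 12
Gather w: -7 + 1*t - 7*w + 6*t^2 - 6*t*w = 6*t^2 + t + w*(-6*t - 7) - 7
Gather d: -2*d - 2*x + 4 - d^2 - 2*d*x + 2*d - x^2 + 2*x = -d^2 - 2*d*x - x^2 + 4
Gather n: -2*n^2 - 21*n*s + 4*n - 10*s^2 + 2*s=-2*n^2 + n*(4 - 21*s) - 10*s^2 + 2*s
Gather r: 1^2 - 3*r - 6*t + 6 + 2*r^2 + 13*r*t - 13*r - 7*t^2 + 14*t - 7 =2*r^2 + r*(13*t - 16) - 7*t^2 + 8*t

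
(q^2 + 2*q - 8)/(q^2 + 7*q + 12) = (q - 2)/(q + 3)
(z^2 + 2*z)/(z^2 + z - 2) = z/(z - 1)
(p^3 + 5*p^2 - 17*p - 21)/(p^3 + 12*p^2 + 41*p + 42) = (p^2 - 2*p - 3)/(p^2 + 5*p + 6)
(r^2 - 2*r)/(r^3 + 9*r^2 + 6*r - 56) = r/(r^2 + 11*r + 28)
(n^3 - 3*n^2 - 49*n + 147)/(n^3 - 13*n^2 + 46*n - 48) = (n^2 - 49)/(n^2 - 10*n + 16)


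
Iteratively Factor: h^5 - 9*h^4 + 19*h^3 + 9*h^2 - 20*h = (h + 1)*(h^4 - 10*h^3 + 29*h^2 - 20*h) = (h - 5)*(h + 1)*(h^3 - 5*h^2 + 4*h) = (h - 5)*(h - 4)*(h + 1)*(h^2 - h) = h*(h - 5)*(h - 4)*(h + 1)*(h - 1)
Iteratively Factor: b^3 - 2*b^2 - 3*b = (b)*(b^2 - 2*b - 3) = b*(b - 3)*(b + 1)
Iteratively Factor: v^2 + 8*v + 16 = (v + 4)*(v + 4)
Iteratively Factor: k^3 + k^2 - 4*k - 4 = (k + 2)*(k^2 - k - 2) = (k - 2)*(k + 2)*(k + 1)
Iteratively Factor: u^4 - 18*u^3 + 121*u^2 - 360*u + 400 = (u - 5)*(u^3 - 13*u^2 + 56*u - 80) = (u - 5)*(u - 4)*(u^2 - 9*u + 20) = (u - 5)^2*(u - 4)*(u - 4)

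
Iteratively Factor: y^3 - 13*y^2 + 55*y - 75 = (y - 5)*(y^2 - 8*y + 15) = (y - 5)^2*(y - 3)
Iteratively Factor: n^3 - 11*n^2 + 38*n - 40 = (n - 2)*(n^2 - 9*n + 20) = (n - 5)*(n - 2)*(n - 4)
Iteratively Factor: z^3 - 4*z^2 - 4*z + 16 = (z + 2)*(z^2 - 6*z + 8) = (z - 2)*(z + 2)*(z - 4)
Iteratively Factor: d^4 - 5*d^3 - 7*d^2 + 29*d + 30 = (d + 1)*(d^3 - 6*d^2 - d + 30) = (d - 5)*(d + 1)*(d^2 - d - 6) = (d - 5)*(d + 1)*(d + 2)*(d - 3)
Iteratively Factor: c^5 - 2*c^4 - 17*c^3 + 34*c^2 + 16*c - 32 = (c + 4)*(c^4 - 6*c^3 + 7*c^2 + 6*c - 8) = (c + 1)*(c + 4)*(c^3 - 7*c^2 + 14*c - 8) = (c - 4)*(c + 1)*(c + 4)*(c^2 - 3*c + 2) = (c - 4)*(c - 1)*(c + 1)*(c + 4)*(c - 2)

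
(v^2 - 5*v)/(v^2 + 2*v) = (v - 5)/(v + 2)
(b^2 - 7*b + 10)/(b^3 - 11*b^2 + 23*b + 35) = (b - 2)/(b^2 - 6*b - 7)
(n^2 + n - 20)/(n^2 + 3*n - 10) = (n - 4)/(n - 2)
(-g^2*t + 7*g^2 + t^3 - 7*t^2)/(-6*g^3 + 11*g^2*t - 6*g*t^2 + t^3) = (g*t - 7*g + t^2 - 7*t)/(6*g^2 - 5*g*t + t^2)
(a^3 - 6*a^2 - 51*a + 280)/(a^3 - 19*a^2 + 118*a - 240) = (a + 7)/(a - 6)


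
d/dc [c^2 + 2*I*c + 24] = 2*c + 2*I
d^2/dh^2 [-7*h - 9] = 0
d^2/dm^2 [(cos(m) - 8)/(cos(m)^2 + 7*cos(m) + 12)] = (-9*(1 - cos(2*m))^2*cos(m)/4 + 39*(1 - cos(2*m))^2/4 - 1042*cos(m) + 61*cos(2*m) + 117*cos(3*m)/2 + cos(5*m)/2 - 738)/((cos(m) + 3)^3*(cos(m) + 4)^3)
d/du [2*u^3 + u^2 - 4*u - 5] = 6*u^2 + 2*u - 4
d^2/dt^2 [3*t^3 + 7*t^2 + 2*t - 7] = 18*t + 14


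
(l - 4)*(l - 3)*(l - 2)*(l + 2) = l^4 - 7*l^3 + 8*l^2 + 28*l - 48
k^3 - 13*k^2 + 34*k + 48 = (k - 8)*(k - 6)*(k + 1)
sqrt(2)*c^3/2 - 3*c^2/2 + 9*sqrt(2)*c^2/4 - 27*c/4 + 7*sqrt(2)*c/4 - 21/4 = (c + 7/2)*(c - 3*sqrt(2)/2)*(sqrt(2)*c/2 + sqrt(2)/2)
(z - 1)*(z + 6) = z^2 + 5*z - 6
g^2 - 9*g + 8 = (g - 8)*(g - 1)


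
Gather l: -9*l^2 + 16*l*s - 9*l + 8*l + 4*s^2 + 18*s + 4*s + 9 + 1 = -9*l^2 + l*(16*s - 1) + 4*s^2 + 22*s + 10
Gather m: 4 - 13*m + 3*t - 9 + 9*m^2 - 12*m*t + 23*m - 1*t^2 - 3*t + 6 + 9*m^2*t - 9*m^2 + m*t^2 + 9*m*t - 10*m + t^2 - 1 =9*m^2*t + m*(t^2 - 3*t)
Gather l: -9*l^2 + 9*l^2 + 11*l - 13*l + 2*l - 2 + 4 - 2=0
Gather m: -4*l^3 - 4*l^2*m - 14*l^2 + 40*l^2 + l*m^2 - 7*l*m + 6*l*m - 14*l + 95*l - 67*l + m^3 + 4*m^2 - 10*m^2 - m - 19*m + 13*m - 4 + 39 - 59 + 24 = -4*l^3 + 26*l^2 + 14*l + m^3 + m^2*(l - 6) + m*(-4*l^2 - l - 7)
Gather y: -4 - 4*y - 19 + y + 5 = -3*y - 18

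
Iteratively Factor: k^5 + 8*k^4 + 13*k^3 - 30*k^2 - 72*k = (k - 2)*(k^4 + 10*k^3 + 33*k^2 + 36*k) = (k - 2)*(k + 3)*(k^3 + 7*k^2 + 12*k) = (k - 2)*(k + 3)^2*(k^2 + 4*k) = k*(k - 2)*(k + 3)^2*(k + 4)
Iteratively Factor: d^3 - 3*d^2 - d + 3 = (d - 3)*(d^2 - 1) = (d - 3)*(d - 1)*(d + 1)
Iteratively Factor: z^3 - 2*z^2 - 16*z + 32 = (z + 4)*(z^2 - 6*z + 8) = (z - 2)*(z + 4)*(z - 4)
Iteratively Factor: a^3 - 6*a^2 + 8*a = (a - 4)*(a^2 - 2*a) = (a - 4)*(a - 2)*(a)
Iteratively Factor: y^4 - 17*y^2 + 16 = (y - 4)*(y^3 + 4*y^2 - y - 4) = (y - 4)*(y - 1)*(y^2 + 5*y + 4) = (y - 4)*(y - 1)*(y + 1)*(y + 4)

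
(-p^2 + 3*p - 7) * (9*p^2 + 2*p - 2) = -9*p^4 + 25*p^3 - 55*p^2 - 20*p + 14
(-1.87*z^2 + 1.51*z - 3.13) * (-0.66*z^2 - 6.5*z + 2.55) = 1.2342*z^4 + 11.1584*z^3 - 12.5177*z^2 + 24.1955*z - 7.9815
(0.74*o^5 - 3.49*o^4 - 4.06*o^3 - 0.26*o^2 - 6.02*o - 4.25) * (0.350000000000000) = 0.259*o^5 - 1.2215*o^4 - 1.421*o^3 - 0.091*o^2 - 2.107*o - 1.4875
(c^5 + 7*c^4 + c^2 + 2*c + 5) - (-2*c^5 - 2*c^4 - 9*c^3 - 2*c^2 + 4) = 3*c^5 + 9*c^4 + 9*c^3 + 3*c^2 + 2*c + 1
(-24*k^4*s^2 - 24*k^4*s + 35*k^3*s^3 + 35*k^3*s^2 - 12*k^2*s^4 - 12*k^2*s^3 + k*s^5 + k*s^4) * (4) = -96*k^4*s^2 - 96*k^4*s + 140*k^3*s^3 + 140*k^3*s^2 - 48*k^2*s^4 - 48*k^2*s^3 + 4*k*s^5 + 4*k*s^4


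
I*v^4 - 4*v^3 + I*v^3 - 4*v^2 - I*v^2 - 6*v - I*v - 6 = (v + 1)*(v + 2*I)*(v + 3*I)*(I*v + 1)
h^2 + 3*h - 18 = (h - 3)*(h + 6)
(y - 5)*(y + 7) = y^2 + 2*y - 35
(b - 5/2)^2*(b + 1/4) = b^3 - 19*b^2/4 + 5*b + 25/16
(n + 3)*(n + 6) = n^2 + 9*n + 18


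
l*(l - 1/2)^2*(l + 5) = l^4 + 4*l^3 - 19*l^2/4 + 5*l/4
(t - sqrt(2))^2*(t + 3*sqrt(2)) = t^3 + sqrt(2)*t^2 - 10*t + 6*sqrt(2)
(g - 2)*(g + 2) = g^2 - 4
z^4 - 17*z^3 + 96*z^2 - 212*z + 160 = (z - 8)*(z - 5)*(z - 2)^2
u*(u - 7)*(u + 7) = u^3 - 49*u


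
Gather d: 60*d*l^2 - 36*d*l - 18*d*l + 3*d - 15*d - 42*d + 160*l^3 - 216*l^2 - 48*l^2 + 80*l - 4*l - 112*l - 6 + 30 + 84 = d*(60*l^2 - 54*l - 54) + 160*l^3 - 264*l^2 - 36*l + 108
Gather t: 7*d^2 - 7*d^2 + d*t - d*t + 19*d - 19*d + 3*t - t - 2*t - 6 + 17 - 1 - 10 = 0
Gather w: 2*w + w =3*w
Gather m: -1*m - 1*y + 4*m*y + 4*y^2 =m*(4*y - 1) + 4*y^2 - y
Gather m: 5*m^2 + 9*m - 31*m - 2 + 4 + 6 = 5*m^2 - 22*m + 8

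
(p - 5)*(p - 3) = p^2 - 8*p + 15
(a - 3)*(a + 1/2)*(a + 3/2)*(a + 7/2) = a^4 + 5*a^3/2 - 35*a^2/4 - 165*a/8 - 63/8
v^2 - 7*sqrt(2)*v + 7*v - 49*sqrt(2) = (v + 7)*(v - 7*sqrt(2))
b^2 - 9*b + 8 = (b - 8)*(b - 1)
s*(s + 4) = s^2 + 4*s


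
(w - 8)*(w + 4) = w^2 - 4*w - 32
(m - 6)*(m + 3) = m^2 - 3*m - 18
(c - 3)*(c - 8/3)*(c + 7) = c^3 + 4*c^2/3 - 95*c/3 + 56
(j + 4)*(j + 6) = j^2 + 10*j + 24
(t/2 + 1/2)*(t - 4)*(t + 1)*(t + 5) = t^4/2 + 3*t^3/2 - 17*t^2/2 - 39*t/2 - 10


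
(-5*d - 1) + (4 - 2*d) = 3 - 7*d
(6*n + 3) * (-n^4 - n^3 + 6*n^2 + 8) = -6*n^5 - 9*n^4 + 33*n^3 + 18*n^2 + 48*n + 24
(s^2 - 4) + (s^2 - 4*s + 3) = 2*s^2 - 4*s - 1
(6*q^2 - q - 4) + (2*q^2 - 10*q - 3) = 8*q^2 - 11*q - 7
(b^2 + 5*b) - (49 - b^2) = 2*b^2 + 5*b - 49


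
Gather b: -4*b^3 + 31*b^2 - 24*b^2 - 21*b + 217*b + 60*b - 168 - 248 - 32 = -4*b^3 + 7*b^2 + 256*b - 448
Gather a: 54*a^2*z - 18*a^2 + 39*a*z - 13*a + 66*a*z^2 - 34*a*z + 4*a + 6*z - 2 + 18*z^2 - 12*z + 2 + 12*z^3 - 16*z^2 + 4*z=a^2*(54*z - 18) + a*(66*z^2 + 5*z - 9) + 12*z^3 + 2*z^2 - 2*z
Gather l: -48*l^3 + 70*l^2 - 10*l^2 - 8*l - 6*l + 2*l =-48*l^3 + 60*l^2 - 12*l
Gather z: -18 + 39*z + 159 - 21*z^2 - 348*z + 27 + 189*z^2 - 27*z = 168*z^2 - 336*z + 168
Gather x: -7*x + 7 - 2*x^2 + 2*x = -2*x^2 - 5*x + 7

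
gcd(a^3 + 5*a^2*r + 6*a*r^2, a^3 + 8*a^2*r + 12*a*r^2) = a^2 + 2*a*r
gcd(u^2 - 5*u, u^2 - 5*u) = u^2 - 5*u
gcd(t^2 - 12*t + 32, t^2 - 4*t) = t - 4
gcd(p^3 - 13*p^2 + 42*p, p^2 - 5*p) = p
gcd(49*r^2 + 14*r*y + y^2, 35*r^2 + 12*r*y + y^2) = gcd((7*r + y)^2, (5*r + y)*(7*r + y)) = 7*r + y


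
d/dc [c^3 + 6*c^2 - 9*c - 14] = 3*c^2 + 12*c - 9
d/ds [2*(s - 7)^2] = 4*s - 28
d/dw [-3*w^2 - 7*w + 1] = -6*w - 7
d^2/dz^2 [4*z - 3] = 0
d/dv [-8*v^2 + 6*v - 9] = 6 - 16*v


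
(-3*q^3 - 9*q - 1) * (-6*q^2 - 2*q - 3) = 18*q^5 + 6*q^4 + 63*q^3 + 24*q^2 + 29*q + 3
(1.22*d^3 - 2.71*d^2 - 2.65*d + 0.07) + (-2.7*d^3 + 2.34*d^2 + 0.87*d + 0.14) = -1.48*d^3 - 0.37*d^2 - 1.78*d + 0.21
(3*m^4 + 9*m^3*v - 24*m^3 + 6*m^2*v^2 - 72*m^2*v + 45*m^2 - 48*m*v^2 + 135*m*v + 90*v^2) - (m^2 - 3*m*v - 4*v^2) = 3*m^4 + 9*m^3*v - 24*m^3 + 6*m^2*v^2 - 72*m^2*v + 44*m^2 - 48*m*v^2 + 138*m*v + 94*v^2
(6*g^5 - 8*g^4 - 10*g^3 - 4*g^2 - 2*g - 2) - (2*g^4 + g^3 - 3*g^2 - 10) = 6*g^5 - 10*g^4 - 11*g^3 - g^2 - 2*g + 8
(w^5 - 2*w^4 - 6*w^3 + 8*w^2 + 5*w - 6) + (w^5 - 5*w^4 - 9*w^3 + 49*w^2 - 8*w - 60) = 2*w^5 - 7*w^4 - 15*w^3 + 57*w^2 - 3*w - 66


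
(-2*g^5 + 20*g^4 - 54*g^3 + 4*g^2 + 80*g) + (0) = -2*g^5 + 20*g^4 - 54*g^3 + 4*g^2 + 80*g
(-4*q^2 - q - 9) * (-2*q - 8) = 8*q^3 + 34*q^2 + 26*q + 72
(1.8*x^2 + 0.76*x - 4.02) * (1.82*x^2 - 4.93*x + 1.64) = 3.276*x^4 - 7.4908*x^3 - 8.1112*x^2 + 21.065*x - 6.5928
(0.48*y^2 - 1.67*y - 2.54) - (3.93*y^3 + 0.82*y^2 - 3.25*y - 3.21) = -3.93*y^3 - 0.34*y^2 + 1.58*y + 0.67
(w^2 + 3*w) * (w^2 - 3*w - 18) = w^4 - 27*w^2 - 54*w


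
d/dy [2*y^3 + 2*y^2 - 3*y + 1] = 6*y^2 + 4*y - 3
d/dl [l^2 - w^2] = 2*l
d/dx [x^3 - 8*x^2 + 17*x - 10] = 3*x^2 - 16*x + 17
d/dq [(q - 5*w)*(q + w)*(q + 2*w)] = 3*q^2 - 4*q*w - 13*w^2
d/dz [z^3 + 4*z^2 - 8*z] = 3*z^2 + 8*z - 8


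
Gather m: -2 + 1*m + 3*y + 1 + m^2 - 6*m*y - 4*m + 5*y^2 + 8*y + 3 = m^2 + m*(-6*y - 3) + 5*y^2 + 11*y + 2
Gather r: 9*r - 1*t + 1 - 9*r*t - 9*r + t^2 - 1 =-9*r*t + t^2 - t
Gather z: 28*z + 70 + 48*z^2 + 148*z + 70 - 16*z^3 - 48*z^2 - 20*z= -16*z^3 + 156*z + 140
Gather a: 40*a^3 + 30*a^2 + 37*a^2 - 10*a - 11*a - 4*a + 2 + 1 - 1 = 40*a^3 + 67*a^2 - 25*a + 2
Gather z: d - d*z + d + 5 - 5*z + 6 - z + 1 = 2*d + z*(-d - 6) + 12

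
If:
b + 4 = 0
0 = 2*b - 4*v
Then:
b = -4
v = -2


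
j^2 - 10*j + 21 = (j - 7)*(j - 3)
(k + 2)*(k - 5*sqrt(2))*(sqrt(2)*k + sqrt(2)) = sqrt(2)*k^3 - 10*k^2 + 3*sqrt(2)*k^2 - 30*k + 2*sqrt(2)*k - 20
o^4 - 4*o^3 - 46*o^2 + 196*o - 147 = (o - 7)*(o - 3)*(o - 1)*(o + 7)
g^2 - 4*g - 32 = (g - 8)*(g + 4)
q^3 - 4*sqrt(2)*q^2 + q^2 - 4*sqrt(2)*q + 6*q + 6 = (q + 1)*(q - 3*sqrt(2))*(q - sqrt(2))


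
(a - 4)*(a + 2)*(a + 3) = a^3 + a^2 - 14*a - 24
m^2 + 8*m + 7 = (m + 1)*(m + 7)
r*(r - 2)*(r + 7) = r^3 + 5*r^2 - 14*r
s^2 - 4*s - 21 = (s - 7)*(s + 3)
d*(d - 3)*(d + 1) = d^3 - 2*d^2 - 3*d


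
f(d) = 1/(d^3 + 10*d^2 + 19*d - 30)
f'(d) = (-3*d^2 - 20*d - 19)/(d^3 + 10*d^2 + 19*d - 30)^2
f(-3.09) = -0.04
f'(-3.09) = 0.03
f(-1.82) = -0.03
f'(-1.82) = 0.01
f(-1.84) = -0.03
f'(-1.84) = 0.01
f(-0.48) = -0.03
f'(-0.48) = -0.01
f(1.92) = 0.02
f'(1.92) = -0.03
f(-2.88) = -0.04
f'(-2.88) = 0.02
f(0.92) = -0.31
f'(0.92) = -3.72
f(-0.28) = -0.03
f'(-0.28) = -0.01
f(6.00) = 0.00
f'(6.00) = 0.00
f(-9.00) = -0.00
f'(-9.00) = -0.00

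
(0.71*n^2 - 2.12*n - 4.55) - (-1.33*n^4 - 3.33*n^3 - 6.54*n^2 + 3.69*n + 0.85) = 1.33*n^4 + 3.33*n^3 + 7.25*n^2 - 5.81*n - 5.4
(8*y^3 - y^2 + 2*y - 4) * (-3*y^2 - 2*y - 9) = -24*y^5 - 13*y^4 - 76*y^3 + 17*y^2 - 10*y + 36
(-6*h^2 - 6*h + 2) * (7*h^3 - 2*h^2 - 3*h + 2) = -42*h^5 - 30*h^4 + 44*h^3 + 2*h^2 - 18*h + 4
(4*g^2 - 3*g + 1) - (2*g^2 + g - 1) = 2*g^2 - 4*g + 2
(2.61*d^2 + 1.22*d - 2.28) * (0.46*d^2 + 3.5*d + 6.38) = 1.2006*d^4 + 9.6962*d^3 + 19.873*d^2 - 0.1964*d - 14.5464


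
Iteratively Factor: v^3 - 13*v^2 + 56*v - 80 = (v - 5)*(v^2 - 8*v + 16) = (v - 5)*(v - 4)*(v - 4)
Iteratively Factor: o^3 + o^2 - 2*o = (o + 2)*(o^2 - o) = o*(o + 2)*(o - 1)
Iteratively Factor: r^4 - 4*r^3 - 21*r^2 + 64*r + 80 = (r + 1)*(r^3 - 5*r^2 - 16*r + 80) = (r + 1)*(r + 4)*(r^2 - 9*r + 20) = (r - 5)*(r + 1)*(r + 4)*(r - 4)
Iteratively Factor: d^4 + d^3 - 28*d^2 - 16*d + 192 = (d + 4)*(d^3 - 3*d^2 - 16*d + 48) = (d - 3)*(d + 4)*(d^2 - 16) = (d - 3)*(d + 4)^2*(d - 4)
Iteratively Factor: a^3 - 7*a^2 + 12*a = (a - 4)*(a^2 - 3*a) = a*(a - 4)*(a - 3)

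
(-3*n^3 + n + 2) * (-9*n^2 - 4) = 27*n^5 + 3*n^3 - 18*n^2 - 4*n - 8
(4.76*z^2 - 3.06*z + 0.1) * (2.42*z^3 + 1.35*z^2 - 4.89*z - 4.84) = 11.5192*z^5 - 0.9792*z^4 - 27.1654*z^3 - 7.94*z^2 + 14.3214*z - 0.484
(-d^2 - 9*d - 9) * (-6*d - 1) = 6*d^3 + 55*d^2 + 63*d + 9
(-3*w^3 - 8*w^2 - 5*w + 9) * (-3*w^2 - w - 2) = 9*w^5 + 27*w^4 + 29*w^3 - 6*w^2 + w - 18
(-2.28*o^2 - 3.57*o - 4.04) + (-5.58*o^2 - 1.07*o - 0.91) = -7.86*o^2 - 4.64*o - 4.95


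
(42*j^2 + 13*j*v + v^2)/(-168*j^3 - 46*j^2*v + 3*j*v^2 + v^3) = (7*j + v)/(-28*j^2 - 3*j*v + v^2)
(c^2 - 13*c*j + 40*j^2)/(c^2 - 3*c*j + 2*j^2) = (c^2 - 13*c*j + 40*j^2)/(c^2 - 3*c*j + 2*j^2)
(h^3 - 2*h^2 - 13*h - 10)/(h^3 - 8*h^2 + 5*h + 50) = (h + 1)/(h - 5)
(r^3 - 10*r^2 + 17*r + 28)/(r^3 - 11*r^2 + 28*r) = (r + 1)/r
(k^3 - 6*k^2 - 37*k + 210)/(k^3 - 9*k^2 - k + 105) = (k + 6)/(k + 3)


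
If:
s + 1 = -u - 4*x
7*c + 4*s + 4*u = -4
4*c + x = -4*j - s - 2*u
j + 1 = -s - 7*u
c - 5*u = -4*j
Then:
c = 464/1551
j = 4/141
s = -53/33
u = 128/1551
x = 203/1551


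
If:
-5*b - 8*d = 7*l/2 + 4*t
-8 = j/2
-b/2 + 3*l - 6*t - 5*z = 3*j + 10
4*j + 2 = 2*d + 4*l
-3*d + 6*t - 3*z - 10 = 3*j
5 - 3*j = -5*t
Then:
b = 113918/2475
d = -52861/2475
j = -16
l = -11932/2475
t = -53/5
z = 31741/2475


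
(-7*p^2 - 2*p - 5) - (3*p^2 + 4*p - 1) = -10*p^2 - 6*p - 4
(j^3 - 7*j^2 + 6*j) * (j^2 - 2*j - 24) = j^5 - 9*j^4 - 4*j^3 + 156*j^2 - 144*j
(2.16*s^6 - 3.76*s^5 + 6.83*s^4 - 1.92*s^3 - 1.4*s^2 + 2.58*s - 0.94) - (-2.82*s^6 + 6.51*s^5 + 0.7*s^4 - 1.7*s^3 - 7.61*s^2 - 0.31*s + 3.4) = 4.98*s^6 - 10.27*s^5 + 6.13*s^4 - 0.22*s^3 + 6.21*s^2 + 2.89*s - 4.34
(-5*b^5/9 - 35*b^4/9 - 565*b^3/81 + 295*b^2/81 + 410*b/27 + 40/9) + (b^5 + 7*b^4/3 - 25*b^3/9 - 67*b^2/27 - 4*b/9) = 4*b^5/9 - 14*b^4/9 - 790*b^3/81 + 94*b^2/81 + 398*b/27 + 40/9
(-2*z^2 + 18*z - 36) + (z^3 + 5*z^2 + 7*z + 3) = z^3 + 3*z^2 + 25*z - 33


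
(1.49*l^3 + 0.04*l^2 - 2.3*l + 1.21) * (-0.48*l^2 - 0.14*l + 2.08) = -0.7152*l^5 - 0.2278*l^4 + 4.1976*l^3 - 0.1756*l^2 - 4.9534*l + 2.5168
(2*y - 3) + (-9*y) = -7*y - 3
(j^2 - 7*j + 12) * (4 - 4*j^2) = -4*j^4 + 28*j^3 - 44*j^2 - 28*j + 48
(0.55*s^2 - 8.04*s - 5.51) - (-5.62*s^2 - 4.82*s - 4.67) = 6.17*s^2 - 3.22*s - 0.84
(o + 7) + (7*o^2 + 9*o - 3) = 7*o^2 + 10*o + 4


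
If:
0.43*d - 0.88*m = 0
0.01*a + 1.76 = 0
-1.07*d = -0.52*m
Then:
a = -176.00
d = 0.00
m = 0.00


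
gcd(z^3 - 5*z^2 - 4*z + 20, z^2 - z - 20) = z - 5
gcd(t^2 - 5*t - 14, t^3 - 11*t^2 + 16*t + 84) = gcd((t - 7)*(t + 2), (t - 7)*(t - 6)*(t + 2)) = t^2 - 5*t - 14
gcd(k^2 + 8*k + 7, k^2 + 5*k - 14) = k + 7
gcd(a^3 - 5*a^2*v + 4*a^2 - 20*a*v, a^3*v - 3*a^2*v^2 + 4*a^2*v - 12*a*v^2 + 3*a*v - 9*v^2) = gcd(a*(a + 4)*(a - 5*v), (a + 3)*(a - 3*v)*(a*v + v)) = 1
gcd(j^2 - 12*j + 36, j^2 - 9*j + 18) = j - 6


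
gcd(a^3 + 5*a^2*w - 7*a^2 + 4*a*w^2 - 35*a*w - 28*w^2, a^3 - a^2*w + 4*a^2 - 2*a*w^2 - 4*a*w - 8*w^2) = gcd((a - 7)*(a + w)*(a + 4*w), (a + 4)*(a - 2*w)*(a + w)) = a + w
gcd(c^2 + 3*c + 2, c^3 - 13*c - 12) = c + 1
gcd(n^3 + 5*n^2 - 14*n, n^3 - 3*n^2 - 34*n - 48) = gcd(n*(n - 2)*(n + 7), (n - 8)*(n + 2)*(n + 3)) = 1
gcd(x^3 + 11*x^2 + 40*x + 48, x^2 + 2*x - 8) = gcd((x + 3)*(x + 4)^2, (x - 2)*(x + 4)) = x + 4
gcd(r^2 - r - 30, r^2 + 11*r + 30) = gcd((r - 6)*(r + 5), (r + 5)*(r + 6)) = r + 5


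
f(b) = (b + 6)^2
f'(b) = 2*b + 12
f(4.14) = 102.82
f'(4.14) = 20.28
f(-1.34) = 21.72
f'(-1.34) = 9.32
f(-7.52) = 2.31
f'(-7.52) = -3.04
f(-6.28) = 0.08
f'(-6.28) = -0.56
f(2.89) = 79.03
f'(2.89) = 17.78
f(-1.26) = 22.47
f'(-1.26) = 9.48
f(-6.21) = 0.04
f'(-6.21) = -0.42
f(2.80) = 77.44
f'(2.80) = 17.60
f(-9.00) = 9.00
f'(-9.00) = -6.00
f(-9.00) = 9.00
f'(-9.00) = -6.00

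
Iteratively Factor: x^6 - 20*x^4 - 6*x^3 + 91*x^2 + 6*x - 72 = (x + 3)*(x^5 - 3*x^4 - 11*x^3 + 27*x^2 + 10*x - 24) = (x - 4)*(x + 3)*(x^4 + x^3 - 7*x^2 - x + 6) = (x - 4)*(x + 1)*(x + 3)*(x^3 - 7*x + 6) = (x - 4)*(x - 2)*(x + 1)*(x + 3)*(x^2 + 2*x - 3) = (x - 4)*(x - 2)*(x - 1)*(x + 1)*(x + 3)*(x + 3)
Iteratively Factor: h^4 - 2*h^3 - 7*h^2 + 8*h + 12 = (h + 1)*(h^3 - 3*h^2 - 4*h + 12) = (h - 2)*(h + 1)*(h^2 - h - 6) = (h - 3)*(h - 2)*(h + 1)*(h + 2)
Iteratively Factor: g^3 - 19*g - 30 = (g + 2)*(g^2 - 2*g - 15) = (g - 5)*(g + 2)*(g + 3)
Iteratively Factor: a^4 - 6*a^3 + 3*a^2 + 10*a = (a)*(a^3 - 6*a^2 + 3*a + 10) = a*(a - 5)*(a^2 - a - 2) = a*(a - 5)*(a + 1)*(a - 2)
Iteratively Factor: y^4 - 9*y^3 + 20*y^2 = (y - 4)*(y^3 - 5*y^2) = y*(y - 4)*(y^2 - 5*y) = y^2*(y - 4)*(y - 5)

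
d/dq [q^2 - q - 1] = 2*q - 1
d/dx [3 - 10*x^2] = -20*x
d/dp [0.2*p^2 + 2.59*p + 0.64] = 0.4*p + 2.59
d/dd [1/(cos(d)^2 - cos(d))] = (-sin(d)/cos(d)^2 + 2*tan(d))/(cos(d) - 1)^2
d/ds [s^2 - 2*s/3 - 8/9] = 2*s - 2/3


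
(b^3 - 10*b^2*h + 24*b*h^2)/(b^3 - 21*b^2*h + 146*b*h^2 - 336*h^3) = b*(b - 4*h)/(b^2 - 15*b*h + 56*h^2)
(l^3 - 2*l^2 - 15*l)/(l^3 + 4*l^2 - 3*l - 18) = l*(l - 5)/(l^2 + l - 6)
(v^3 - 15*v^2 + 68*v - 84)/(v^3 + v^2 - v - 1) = (v^3 - 15*v^2 + 68*v - 84)/(v^3 + v^2 - v - 1)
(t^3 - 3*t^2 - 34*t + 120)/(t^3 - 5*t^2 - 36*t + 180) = (t - 4)/(t - 6)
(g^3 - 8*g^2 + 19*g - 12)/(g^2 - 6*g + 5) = (g^2 - 7*g + 12)/(g - 5)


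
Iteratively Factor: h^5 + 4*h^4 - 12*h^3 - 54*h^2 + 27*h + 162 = (h + 3)*(h^4 + h^3 - 15*h^2 - 9*h + 54) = (h + 3)^2*(h^3 - 2*h^2 - 9*h + 18) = (h - 2)*(h + 3)^2*(h^2 - 9) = (h - 3)*(h - 2)*(h + 3)^2*(h + 3)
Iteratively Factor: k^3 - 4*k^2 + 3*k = (k - 3)*(k^2 - k) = k*(k - 3)*(k - 1)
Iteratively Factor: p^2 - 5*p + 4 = (p - 1)*(p - 4)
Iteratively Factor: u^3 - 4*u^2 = (u)*(u^2 - 4*u) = u^2*(u - 4)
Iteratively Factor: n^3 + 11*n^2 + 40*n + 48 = (n + 4)*(n^2 + 7*n + 12) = (n + 3)*(n + 4)*(n + 4)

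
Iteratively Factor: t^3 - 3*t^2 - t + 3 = (t - 3)*(t^2 - 1) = (t - 3)*(t + 1)*(t - 1)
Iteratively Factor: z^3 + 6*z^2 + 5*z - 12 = (z + 3)*(z^2 + 3*z - 4) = (z + 3)*(z + 4)*(z - 1)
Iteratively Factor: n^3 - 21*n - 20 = (n + 1)*(n^2 - n - 20) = (n + 1)*(n + 4)*(n - 5)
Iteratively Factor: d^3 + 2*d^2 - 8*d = (d - 2)*(d^2 + 4*d) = (d - 2)*(d + 4)*(d)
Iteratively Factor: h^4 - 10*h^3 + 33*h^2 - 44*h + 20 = (h - 1)*(h^3 - 9*h^2 + 24*h - 20) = (h - 2)*(h - 1)*(h^2 - 7*h + 10) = (h - 5)*(h - 2)*(h - 1)*(h - 2)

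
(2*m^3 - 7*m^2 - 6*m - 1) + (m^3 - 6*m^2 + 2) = 3*m^3 - 13*m^2 - 6*m + 1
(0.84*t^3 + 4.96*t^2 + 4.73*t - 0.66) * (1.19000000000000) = 0.9996*t^3 + 5.9024*t^2 + 5.6287*t - 0.7854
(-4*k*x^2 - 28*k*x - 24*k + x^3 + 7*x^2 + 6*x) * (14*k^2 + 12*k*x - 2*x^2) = -56*k^3*x^2 - 392*k^3*x - 336*k^3 - 34*k^2*x^3 - 238*k^2*x^2 - 204*k^2*x + 20*k*x^4 + 140*k*x^3 + 120*k*x^2 - 2*x^5 - 14*x^4 - 12*x^3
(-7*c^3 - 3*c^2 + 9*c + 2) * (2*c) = -14*c^4 - 6*c^3 + 18*c^2 + 4*c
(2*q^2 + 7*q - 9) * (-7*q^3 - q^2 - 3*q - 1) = -14*q^5 - 51*q^4 + 50*q^3 - 14*q^2 + 20*q + 9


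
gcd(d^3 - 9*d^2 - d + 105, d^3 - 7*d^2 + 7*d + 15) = d - 5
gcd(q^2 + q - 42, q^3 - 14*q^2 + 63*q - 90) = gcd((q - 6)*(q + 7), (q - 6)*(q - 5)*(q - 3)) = q - 6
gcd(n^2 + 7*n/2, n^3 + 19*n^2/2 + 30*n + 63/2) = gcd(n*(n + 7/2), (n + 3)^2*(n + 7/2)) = n + 7/2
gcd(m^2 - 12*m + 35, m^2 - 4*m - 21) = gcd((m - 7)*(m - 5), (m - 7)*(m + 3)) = m - 7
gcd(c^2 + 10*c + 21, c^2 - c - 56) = c + 7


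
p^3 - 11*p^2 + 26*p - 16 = (p - 8)*(p - 2)*(p - 1)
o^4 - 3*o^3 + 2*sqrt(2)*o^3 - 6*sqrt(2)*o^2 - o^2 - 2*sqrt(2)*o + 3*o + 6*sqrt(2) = (o - 3)*(o - 1)*(o + 1)*(o + 2*sqrt(2))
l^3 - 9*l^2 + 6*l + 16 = (l - 8)*(l - 2)*(l + 1)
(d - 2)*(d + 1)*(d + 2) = d^3 + d^2 - 4*d - 4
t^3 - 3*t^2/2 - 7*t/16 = t*(t - 7/4)*(t + 1/4)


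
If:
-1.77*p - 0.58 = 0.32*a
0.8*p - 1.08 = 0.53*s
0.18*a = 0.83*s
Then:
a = -5.17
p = 0.61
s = -1.12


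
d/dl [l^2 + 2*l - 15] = 2*l + 2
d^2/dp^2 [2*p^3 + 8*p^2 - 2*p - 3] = 12*p + 16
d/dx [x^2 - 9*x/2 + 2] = 2*x - 9/2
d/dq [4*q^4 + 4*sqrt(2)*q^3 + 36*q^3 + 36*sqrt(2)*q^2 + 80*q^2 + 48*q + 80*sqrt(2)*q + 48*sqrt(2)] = 16*q^3 + 12*sqrt(2)*q^2 + 108*q^2 + 72*sqrt(2)*q + 160*q + 48 + 80*sqrt(2)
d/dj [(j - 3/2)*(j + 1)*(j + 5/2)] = 3*j^2 + 4*j - 11/4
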